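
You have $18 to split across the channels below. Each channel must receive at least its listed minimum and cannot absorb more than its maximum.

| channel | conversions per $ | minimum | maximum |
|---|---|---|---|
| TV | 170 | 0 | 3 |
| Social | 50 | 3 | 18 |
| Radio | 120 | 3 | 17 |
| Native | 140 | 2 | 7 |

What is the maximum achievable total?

Meeting every minimum uses 0+3+3+2 = 8 $, leaving 10.
Highest conversions per $ first: TV 170 > Native 140 > Radio 120 > Social 50.
Give TV 3 more to hit its cap of 3 — 7 left.
Give Native 5 more to hit its cap of 7 — 2 left.
Radio: +2 (room for 14) → 5. Pool exhausted.
Total = 170×3 + 50×3 + 120×5 + 140×7 = 2240.

2240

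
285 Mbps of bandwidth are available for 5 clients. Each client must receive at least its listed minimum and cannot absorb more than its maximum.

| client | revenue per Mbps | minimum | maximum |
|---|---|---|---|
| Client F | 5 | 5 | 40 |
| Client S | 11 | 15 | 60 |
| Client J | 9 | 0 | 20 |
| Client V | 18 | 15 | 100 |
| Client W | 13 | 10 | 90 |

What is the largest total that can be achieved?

Meeting every minimum uses 5+15+0+15+10 = 45 Mbps, leaving 240.
Rank by revenue per Mbps: Client V 18 > Client W 13 > Client S 11 > Client J 9 > Client F 5.
Client V: +85 to 100 (cap) — 155 left.
Client W: +80 to 90 (cap) — 75 left.
Client S: +45 to 60 (cap) — 30 left.
Client J: +20 to 20 (cap) — 10 left.
Client F has room for 35 more but only 10 remain, so it gets 15.
Total = 5×15 + 11×60 + 9×20 + 18×100 + 13×90 = 3885.

3885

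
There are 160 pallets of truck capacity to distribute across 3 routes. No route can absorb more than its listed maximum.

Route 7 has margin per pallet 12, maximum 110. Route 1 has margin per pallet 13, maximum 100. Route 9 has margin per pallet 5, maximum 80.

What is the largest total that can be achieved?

2020

Rank by margin per pallet: Route 1 13 > Route 7 12 > Route 9 5.
Route 1: +100 to 100 (cap) — 60 left.
Route 7 has room for 110 but only 60 remain, so it gets 60.
Total = 12×60 + 13×100 = 2020.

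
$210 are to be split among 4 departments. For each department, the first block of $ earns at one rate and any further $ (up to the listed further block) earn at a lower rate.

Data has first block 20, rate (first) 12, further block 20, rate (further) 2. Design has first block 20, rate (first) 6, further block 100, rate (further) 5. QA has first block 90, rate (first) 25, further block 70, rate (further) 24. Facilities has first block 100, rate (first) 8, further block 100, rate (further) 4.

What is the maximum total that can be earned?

Treat each block as its own option and order by rate: QA/T1 25 > QA/T2 24 > Data/T1 12 > Facilities/T1 8 > Design/T1 6 > Design/T2 5 > Facilities/T2 4 > Data/T2 2.
QA/T1 (25): +90 — 120 left.
Fill QA T2 block (70 at 24) — 50 left.
Data T1 at 12: fill all 20 — 30 left.
Facilities/T1: +30 of 100 at 8; pool empty.
Total = 25×90 + 24×70 + 12×20 + 8×30 = 4410.

4410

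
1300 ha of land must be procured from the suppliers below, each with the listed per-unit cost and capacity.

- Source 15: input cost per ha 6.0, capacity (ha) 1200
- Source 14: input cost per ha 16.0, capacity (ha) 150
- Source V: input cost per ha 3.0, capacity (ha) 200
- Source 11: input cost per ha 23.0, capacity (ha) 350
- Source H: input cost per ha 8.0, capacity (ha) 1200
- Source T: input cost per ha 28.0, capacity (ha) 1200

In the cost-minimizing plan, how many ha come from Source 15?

1100

Cheapest first:
Source V (3.0): use full 200 → 1100 ha to go.
Take 1100 from Source 15 at 6.0 to finish.
Source H, Source 14, Source 11, Source T: unused.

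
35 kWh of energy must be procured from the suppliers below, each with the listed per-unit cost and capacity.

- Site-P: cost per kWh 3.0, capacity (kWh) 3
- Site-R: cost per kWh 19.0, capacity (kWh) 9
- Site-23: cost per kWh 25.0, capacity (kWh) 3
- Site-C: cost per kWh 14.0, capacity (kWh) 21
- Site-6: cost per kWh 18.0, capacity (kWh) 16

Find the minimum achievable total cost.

501

Use suppliers in increasing cost order.
Site-P at 3.0: take all 3 kWh → 32 still needed.
Site-C at 14.0: take all 21 kWh → 11 still needed.
Site-6 at 18.0: take 11 of its 16 → requirement met.
Site-R, Site-23: unused.
Cost = 3×3.0 + 21×14.0 + 11×18.0 = 501.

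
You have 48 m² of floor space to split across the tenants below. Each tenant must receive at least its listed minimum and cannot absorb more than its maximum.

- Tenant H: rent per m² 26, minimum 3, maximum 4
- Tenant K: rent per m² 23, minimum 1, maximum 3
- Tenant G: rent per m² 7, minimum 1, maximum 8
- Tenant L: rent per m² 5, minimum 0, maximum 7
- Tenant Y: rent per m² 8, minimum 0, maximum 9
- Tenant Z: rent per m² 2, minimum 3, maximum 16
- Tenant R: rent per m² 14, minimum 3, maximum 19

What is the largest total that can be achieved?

Meeting every minimum uses 3+1+1+0+0+3+3 = 11 m², leaving 37.
Rank by rent per m²: Tenant H 26 > Tenant K 23 > Tenant R 14 > Tenant Y 8 > Tenant G 7 > Tenant L 5 > Tenant Z 2.
Tenant H: +1 to 4 (cap) — 36 left.
Tenant K takes 2 more to reach its cap of 3 — 34 left.
Tenant R: +16 to 19 (cap) — 18 left.
Tenant Y takes 9 more to reach its cap of 9 — 9 left.
Tenant G takes 7 more to reach its cap of 8 — 2 left.
Tenant L: +2 (room for 7) → 2. Pool exhausted.
Total = 26×4 + 23×3 + 7×8 + 5×2 + 8×9 + 2×3 + 14×19 = 583.

583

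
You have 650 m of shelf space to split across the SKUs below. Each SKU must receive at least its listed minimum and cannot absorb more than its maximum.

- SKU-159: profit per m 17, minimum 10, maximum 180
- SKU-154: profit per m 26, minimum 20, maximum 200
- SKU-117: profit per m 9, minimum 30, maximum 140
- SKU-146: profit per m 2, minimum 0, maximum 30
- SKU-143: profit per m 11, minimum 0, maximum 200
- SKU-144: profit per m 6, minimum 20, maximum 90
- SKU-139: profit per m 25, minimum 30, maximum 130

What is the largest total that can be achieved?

12890

Meeting every minimum uses 10+20+30+0+0+20+30 = 110 m, leaving 540.
Highest profit per m first: SKU-154 26 > SKU-139 25 > SKU-159 17 > SKU-143 11 > SKU-117 9 > SKU-144 6 > SKU-146 2.
SKU-154: +180 to 200 (cap) ; 360 left.
SKU-139 takes 100 more to reach its cap of 130 ; 260 left.
SKU-159: +170 to 180 (cap) ; 90 left.
Only 90 left; SKU-143 takes them to reach 90.
Total = 17×180 + 26×200 + 9×30 + 11×90 + 6×20 + 25×130 = 12890.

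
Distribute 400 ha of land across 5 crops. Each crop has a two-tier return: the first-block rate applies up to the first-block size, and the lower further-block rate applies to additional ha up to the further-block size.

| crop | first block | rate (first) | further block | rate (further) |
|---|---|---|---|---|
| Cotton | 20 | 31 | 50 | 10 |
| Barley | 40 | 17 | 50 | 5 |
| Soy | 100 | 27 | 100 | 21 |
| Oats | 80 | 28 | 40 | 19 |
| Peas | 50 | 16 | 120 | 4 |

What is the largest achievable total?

9420

Order all 10 blocks by rate: Cotton/T1 31 > Oats/T1 28 > Soy/T1 27 > Soy/T2 21 > Oats/T2 19 > Barley/T1 17 > Peas/T1 16 > Cotton/T2 10 > Barley/T2 5 > Peas/T2 4.
Fill Cotton T1 block (20 at 31) ; 380 left.
Oats/T1 (28): +80 ; 300 left.
Soy T1 at 27: fill all 100 ; 200 left.
Fill Soy T2 block (100 at 21) ; 100 left.
Oats T2 at 19: fill all 40 ; 60 left.
Fill Barley T1 block (40 at 17) ; 20 left.
20 remain; put them into Peas T1 at 16.
Total = 31×20 + 28×80 + 27×100 + 21×100 + 19×40 + 17×40 + 16×20 = 9420.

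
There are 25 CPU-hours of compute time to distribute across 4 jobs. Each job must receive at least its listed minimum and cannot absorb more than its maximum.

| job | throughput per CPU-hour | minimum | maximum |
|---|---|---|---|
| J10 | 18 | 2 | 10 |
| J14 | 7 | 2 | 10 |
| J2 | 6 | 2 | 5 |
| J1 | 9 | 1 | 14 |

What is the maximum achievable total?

Meeting every minimum uses 2+2+2+1 = 7 CPU-hours, leaving 18.
Highest throughput per CPU-hour first: J10 18 > J1 9 > J14 7 > J2 6.
J10 takes 8 more to reach its cap of 10 — 10 left.
J1 has room for 13 more but only 10 remain, so it gets 11.
Total = 18×10 + 7×2 + 6×2 + 9×11 = 305.

305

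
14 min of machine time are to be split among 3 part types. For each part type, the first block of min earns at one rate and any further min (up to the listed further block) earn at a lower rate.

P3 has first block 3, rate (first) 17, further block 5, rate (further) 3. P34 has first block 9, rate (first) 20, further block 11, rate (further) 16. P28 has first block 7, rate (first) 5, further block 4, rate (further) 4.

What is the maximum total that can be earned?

Treat each block as its own option and order by rate: P34/tier1 20 > P3/tier1 17 > P34/tier2 16 > P28/tier1 5 > P28/tier2 4 > P3/tier2 3.
P34/tier1 (20): +9 — 5 left.
P3 tier1 at 17: fill all 3 — 2 left.
P34/tier2: +2 of 11 at 16; pool empty.
Total = 20×9 + 17×3 + 16×2 = 263.

263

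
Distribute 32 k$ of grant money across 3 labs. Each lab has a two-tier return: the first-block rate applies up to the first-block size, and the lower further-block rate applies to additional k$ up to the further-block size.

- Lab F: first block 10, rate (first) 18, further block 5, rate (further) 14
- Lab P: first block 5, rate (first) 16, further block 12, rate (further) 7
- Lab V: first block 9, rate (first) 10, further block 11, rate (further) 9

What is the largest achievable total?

Treat each block as its own option and order by rate: Lab F/T1 18 > Lab P/T1 16 > Lab F/T2 14 > Lab V/T1 10 > Lab V/T2 9 > Lab P/T2 7.
Lab F T1 at 18: fill all 10 → 22 left.
Lab P/T1 (16): +5 → 17 left.
Fill Lab F T2 block (5 at 14) → 12 left.
Fill Lab V T1 block (9 at 10) → 3 left.
3 remain; put them into Lab V T2 at 9.
Total = 18×10 + 16×5 + 14×5 + 10×9 + 9×3 = 447.

447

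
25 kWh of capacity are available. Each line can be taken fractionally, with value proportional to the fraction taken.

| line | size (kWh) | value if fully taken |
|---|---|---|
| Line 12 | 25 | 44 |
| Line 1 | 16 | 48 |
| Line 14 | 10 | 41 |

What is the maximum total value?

86

Best value per unit of size first: Line 14 41/10≈4.1, Line 1 48/16≈3, Line 12 44/25≈1.76.
Line 14: take in full, 10 kWh for value 41 — 15 left.
15 kWh left: a 15/16 share of Line 1 gives 48×15/16 = 45.
Total value = 86.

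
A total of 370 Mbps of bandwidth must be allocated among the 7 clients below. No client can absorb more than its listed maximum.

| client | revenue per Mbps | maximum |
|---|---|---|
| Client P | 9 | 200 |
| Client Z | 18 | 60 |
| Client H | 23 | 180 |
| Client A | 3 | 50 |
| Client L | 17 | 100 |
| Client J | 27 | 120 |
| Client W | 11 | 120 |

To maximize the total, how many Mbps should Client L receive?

Rank by revenue per Mbps: Client J 27 > Client H 23 > Client Z 18 > Client L 17 > Client W 11 > Client P 9 > Client A 3.
Client J: +120 to 120 (cap) → 250 left.
Client H: +180 to 180 (cap) → 70 left.
Give Client Z 60 to hit its cap of 60 → 10 left.
Client L: +10 (room for 100) → 10. Pool exhausted.

10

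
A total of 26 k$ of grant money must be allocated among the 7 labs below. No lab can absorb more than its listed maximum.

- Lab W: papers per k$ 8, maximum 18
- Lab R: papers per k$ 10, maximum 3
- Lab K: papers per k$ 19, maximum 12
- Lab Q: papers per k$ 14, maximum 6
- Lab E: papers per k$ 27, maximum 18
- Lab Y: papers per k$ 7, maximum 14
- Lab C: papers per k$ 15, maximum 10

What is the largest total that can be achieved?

638

Highest papers per k$ first: Lab E 27 > Lab K 19 > Lab C 15 > Lab Q 14 > Lab R 10 > Lab W 8 > Lab Y 7.
Lab E takes 18 to reach its cap of 18 — 8 left.
Only 8 left; Lab K takes them to reach 8.
Total = 19×8 + 27×18 = 638.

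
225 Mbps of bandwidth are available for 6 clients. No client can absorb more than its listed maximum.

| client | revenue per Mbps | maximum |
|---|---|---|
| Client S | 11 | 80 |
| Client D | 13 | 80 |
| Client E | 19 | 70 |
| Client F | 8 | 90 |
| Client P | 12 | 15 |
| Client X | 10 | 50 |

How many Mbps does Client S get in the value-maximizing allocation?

Rank by revenue per Mbps: Client E 19 > Client D 13 > Client P 12 > Client S 11 > Client X 10 > Client F 8.
Client E takes 70 to reach its cap of 70 → 155 left.
Give Client D 80 to hit its cap of 80 → 75 left.
Client P: +15 to 15 (cap) → 60 left.
Client S: +60 (room for 80) → 60. Pool exhausted.

60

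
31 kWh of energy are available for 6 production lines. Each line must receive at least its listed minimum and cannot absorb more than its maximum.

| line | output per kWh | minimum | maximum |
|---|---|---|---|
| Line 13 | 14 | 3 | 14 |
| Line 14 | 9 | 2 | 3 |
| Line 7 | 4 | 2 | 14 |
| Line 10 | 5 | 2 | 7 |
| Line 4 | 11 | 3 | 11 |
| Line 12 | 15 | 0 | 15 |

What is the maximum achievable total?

392

Meeting every minimum uses 3+2+2+2+3+0 = 12 kWh, leaving 19.
Rank by output per kWh: Line 12 15 > Line 13 14 > Line 4 11 > Line 14 9 > Line 10 5 > Line 7 4.
Give Line 12 15 more to hit its cap of 15 → 4 left.
Only 4 left; Line 13 takes them to reach 7.
Total = 14×7 + 9×2 + 4×2 + 5×2 + 11×3 + 15×15 = 392.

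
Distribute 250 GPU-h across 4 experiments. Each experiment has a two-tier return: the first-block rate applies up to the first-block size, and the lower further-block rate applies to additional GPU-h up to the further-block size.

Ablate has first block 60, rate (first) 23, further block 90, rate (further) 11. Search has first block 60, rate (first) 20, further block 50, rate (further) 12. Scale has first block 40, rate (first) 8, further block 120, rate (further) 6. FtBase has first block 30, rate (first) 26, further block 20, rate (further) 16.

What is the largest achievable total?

4610

Treat each block as its own option and order by rate: FtBase/first 26 > Ablate/first 23 > Search/first 20 > FtBase/second 16 > Search/second 12 > Ablate/second 11 > Scale/first 8 > Scale/second 6.
FtBase/first (26): +30 → 220 left.
Ablate first at 23: fill all 60 → 160 left.
Search/first (20): +60 → 100 left.
FtBase/second (16): +20 → 80 left.
Search second at 12: fill all 50 → 30 left.
30 remain; put them into Ablate second at 11.
Total = 26×30 + 23×60 + 20×60 + 16×20 + 12×50 + 11×30 = 4610.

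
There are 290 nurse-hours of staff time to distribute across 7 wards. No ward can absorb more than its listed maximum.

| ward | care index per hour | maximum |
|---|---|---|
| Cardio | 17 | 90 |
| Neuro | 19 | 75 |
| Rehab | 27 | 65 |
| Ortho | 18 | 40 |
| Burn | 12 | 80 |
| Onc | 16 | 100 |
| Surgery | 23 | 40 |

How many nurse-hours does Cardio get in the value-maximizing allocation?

Rank by care index per hour: Rehab 27 > Surgery 23 > Neuro 19 > Ortho 18 > Cardio 17 > Onc 16 > Burn 12.
Rehab: +65 to 65 (cap) → 225 left.
Surgery takes 40 to reach its cap of 40 → 185 left.
Neuro: +75 to 75 (cap) → 110 left.
Ortho: +40 to 40 (cap) → 70 left.
Cardio has room for 90 but only 70 remain, so it gets 70.

70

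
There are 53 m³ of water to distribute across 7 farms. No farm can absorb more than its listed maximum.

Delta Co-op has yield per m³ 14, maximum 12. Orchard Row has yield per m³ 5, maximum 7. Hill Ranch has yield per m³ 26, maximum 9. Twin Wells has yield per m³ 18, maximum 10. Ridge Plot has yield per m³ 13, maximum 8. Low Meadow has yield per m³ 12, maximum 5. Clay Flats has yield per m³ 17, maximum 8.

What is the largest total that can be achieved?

887

Rank by yield per m³: Hill Ranch 26 > Twin Wells 18 > Clay Flats 17 > Delta Co-op 14 > Ridge Plot 13 > Low Meadow 12 > Orchard Row 5.
Give Hill Ranch 9 to hit its cap of 9 ; 44 left.
Give Twin Wells 10 to hit its cap of 10 ; 34 left.
Clay Flats: +8 to 8 (cap) ; 26 left.
Delta Co-op: +12 to 12 (cap) ; 14 left.
Ridge Plot: +8 to 8 (cap) ; 6 left.
Low Meadow takes 5 to reach its cap of 5 ; 1 left.
Orchard Row has room for 7 but only 1 remain, so it gets 1.
Total = 14×12 + 5×1 + 26×9 + 18×10 + 13×8 + 12×5 + 17×8 = 887.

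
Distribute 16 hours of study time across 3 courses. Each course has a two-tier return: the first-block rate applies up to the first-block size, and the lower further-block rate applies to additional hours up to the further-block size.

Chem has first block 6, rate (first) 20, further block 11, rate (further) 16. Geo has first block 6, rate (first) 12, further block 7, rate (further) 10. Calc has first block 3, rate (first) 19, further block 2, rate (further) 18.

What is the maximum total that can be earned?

Order all 6 blocks by rate: Chem/first 20 > Calc/first 19 > Calc/second 18 > Chem/second 16 > Geo/first 12 > Geo/second 10.
Chem first at 20: fill all 6 → 10 left.
Calc/first (19): +3 → 7 left.
Calc second at 18: fill all 2 → 5 left.
Chem second at 16: only 5 left, fill 5.
Total = 20×6 + 19×3 + 18×2 + 16×5 = 293.

293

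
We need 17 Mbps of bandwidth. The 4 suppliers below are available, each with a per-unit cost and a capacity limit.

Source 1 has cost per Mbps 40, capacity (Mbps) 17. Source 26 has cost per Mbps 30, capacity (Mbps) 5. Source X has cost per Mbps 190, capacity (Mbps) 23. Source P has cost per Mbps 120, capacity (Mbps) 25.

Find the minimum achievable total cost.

630

Cheapest first:
Take 5 from Source 26 at 30 ; need 12 more.
Take 12 from Source 1 at 40 to finish.
Source P, Source X: unused.
Cost = 5×30 + 12×40 = 630.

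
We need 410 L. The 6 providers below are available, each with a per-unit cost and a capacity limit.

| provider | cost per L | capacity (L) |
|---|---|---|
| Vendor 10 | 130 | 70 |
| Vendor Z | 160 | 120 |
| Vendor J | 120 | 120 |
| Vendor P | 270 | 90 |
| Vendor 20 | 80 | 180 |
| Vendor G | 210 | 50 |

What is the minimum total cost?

44300

Use providers in increasing cost order.
Vendor 20 (80): use full 180 — 230 L to go.
Vendor J at 120: take all 120 L — 110 still needed.
Vendor 10 (130): use full 70 — 40 L to go.
Take 40 from Vendor Z at 160 to finish.
Vendor G, Vendor P: unused.
Cost = 180×80 + 120×120 + 70×130 + 40×160 = 44300.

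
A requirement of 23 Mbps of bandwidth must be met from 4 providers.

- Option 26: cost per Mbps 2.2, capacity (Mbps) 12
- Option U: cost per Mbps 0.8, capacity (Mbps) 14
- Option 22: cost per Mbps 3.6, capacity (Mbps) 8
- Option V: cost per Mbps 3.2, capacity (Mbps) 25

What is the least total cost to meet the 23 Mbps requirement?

31

Use providers in increasing cost order.
Option U (0.8): use full 14 — 9 Mbps to go.
Option 26 at 2.2: take 9 of its 12 — requirement met.
Option V, Option 22: unused.
Cost = 14×0.8 + 9×2.2 = 31.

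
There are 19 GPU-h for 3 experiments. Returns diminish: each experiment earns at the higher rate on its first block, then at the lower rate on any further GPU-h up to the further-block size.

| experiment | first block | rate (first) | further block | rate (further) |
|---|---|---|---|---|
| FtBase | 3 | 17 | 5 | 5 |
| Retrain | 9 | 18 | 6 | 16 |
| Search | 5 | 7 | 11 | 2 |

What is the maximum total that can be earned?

316

Treat each block as its own option and order by rate: Retrain/first 18 > FtBase/first 17 > Retrain/second 16 > Search/first 7 > FtBase/second 5 > Search/second 2.
Fill Retrain first block (9 at 18) ; 10 left.
FtBase first at 17: fill all 3 ; 7 left.
Fill Retrain second block (6 at 16) ; 1 left.
Search/first: +1 of 5 at 7; pool empty.
Total = 18×9 + 17×3 + 16×6 + 7×1 = 316.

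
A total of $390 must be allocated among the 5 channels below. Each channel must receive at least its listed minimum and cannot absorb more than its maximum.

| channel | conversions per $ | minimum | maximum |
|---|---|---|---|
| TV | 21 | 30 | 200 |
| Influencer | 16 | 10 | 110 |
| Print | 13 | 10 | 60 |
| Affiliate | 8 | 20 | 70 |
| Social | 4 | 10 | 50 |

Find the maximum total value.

Meeting every minimum uses 30+10+10+20+10 = 80 $, leaving 310.
Highest conversions per $ first: TV 21 > Influencer 16 > Print 13 > Affiliate 8 > Social 4.
Give TV 170 more to hit its cap of 200 ; 140 left.
Influencer takes 100 more to reach its cap of 110 ; 40 left.
Only 40 left; Print takes them to reach 50.
Total = 21×200 + 16×110 + 13×50 + 8×20 + 4×10 = 6810.

6810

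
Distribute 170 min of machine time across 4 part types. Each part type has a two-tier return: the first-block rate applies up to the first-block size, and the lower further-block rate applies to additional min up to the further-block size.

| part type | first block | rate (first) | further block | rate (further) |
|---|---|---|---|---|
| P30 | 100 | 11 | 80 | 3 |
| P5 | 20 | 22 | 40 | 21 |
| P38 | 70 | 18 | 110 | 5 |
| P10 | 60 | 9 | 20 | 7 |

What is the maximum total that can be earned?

Rank every tier by rate: P5/T1 22 > P5/T2 21 > P38/T1 18 > P30/T1 11 > P10/T1 9 > P10/T2 7 > P38/T2 5 > P30/T2 3.
Fill P5 T1 block (20 at 22) → 150 left.
Fill P5 T2 block (40 at 21) → 110 left.
P38 T1 at 18: fill all 70 → 40 left.
P30/T1: +40 of 100 at 11; pool empty.
Total = 22×20 + 21×40 + 18×70 + 11×40 = 2980.

2980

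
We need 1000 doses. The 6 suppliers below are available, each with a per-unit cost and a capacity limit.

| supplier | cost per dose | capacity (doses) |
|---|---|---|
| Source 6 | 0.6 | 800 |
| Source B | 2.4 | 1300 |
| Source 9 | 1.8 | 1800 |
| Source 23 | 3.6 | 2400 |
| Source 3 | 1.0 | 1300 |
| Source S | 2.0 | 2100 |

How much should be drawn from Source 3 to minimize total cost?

200

Fill from the cheapest supplier first.
Source 6 (0.6): use full 800 → 200 doses to go.
Source 3 at 1.0: take 200 of its 1300 → requirement met.
Source 9, Source S, Source B, Source 23: unused.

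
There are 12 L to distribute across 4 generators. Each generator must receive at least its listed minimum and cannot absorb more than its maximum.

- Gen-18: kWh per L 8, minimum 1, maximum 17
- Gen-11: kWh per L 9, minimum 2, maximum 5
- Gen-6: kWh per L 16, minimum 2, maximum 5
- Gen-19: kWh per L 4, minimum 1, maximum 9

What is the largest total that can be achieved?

Meeting every minimum uses 1+2+2+1 = 6 L, leaving 6.
Order the generators by kWh per L: Gen-6 16 > Gen-11 9 > Gen-18 8 > Gen-19 4.
Gen-6 takes 3 more to reach its cap of 5 ; 3 left.
Gen-11: +3 to 5 (cap) ; 0 left.
Total = 8×1 + 9×5 + 16×5 + 4×1 = 137.

137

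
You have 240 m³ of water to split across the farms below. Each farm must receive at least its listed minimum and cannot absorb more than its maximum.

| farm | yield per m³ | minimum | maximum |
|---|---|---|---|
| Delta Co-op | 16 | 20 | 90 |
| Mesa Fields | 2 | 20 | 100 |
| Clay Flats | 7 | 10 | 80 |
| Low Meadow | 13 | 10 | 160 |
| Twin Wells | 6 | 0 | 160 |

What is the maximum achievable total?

3110

Meeting every minimum uses 20+20+10+10+0 = 60 m³, leaving 180.
Rank by yield per m³: Delta Co-op 16 > Low Meadow 13 > Clay Flats 7 > Twin Wells 6 > Mesa Fields 2.
Delta Co-op: +70 to 90 (cap) ; 110 left.
Only 110 left; Low Meadow takes them to reach 120.
Total = 16×90 + 2×20 + 7×10 + 13×120 = 3110.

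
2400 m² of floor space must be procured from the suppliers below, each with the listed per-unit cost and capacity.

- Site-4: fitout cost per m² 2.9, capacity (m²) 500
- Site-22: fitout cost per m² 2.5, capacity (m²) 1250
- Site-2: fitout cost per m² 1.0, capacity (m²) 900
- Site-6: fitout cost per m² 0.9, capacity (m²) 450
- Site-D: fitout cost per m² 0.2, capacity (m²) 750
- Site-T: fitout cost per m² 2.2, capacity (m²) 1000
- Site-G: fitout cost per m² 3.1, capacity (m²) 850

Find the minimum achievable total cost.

Cheapest first:
Site-D (0.2): use full 750 — 1650 m² to go.
Take 450 from Site-6 at 0.9 — need 1200 more.
Take 900 from Site-2 at 1.0 — need 300 more.
Site-T (2.2): take the remaining 300 — done.
Site-22, Site-4, Site-G: unused.
Cost = 750×0.2 + 450×0.9 + 900×1.0 + 300×2.2 = 2115.

2115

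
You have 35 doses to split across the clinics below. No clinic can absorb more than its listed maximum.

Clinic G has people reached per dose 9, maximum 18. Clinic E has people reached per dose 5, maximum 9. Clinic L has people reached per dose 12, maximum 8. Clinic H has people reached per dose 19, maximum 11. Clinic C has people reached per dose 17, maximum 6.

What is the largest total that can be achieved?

497

Highest people reached per dose first: Clinic H 19 > Clinic C 17 > Clinic L 12 > Clinic G 9 > Clinic E 5.
Clinic H takes 11 to reach its cap of 11 — 24 left.
Clinic C takes 6 to reach its cap of 6 — 18 left.
Clinic L takes 8 to reach its cap of 8 — 10 left.
Clinic G has room for 18 but only 10 remain, so it gets 10.
Total = 9×10 + 12×8 + 19×11 + 17×6 = 497.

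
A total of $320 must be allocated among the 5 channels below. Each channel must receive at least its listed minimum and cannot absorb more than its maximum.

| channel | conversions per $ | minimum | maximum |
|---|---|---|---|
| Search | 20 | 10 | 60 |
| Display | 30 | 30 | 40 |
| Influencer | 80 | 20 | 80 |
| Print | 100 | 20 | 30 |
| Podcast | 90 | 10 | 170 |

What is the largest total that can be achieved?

25800

Meeting every minimum uses 10+30+20+20+10 = 90 $, leaving 230.
Order the channels by conversions per $: Print 100 > Podcast 90 > Influencer 80 > Display 30 > Search 20.
Print takes 10 more to reach its cap of 30 → 220 left.
Give Podcast 160 more to hit its cap of 170 → 60 left.
Influencer takes 60 more to reach its cap of 80 → 0 left.
Total = 20×10 + 30×30 + 80×80 + 100×30 + 90×170 = 25800.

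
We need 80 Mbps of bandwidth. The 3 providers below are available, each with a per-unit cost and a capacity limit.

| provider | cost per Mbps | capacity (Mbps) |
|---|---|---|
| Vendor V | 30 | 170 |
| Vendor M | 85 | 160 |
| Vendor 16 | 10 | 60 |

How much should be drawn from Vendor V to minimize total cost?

20

Use providers in increasing cost order.
Take 60 from Vendor 16 at 10 → need 20 more.
Vendor V (30): take the remaining 20 → done.
Vendor M: unused.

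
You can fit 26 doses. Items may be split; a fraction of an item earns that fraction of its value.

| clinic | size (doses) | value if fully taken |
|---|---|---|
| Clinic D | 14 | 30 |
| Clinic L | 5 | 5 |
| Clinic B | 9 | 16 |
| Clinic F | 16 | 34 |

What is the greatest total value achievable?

Best value per unit of size first: Clinic D 30/14≈2.14, Clinic F 34/16≈2.12, Clinic B 16/9≈1.78, Clinic L 5/5≈1.
Take all of Clinic D (14 doses, value 30) → 12 doses left.
Only 12 doses remain; take 12/16 of Clinic F for value 34×12/16 = 25.5.
Total value = 55.5.

55.5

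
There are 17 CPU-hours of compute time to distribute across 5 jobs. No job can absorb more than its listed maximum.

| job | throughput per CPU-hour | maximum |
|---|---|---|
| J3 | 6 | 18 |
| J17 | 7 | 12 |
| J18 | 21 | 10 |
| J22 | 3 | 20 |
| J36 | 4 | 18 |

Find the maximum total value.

259

Highest throughput per CPU-hour first: J18 21 > J17 7 > J3 6 > J36 4 > J22 3.
Give J18 10 to hit its cap of 10 — 7 left.
J17 has room for 12 but only 7 remain, so it gets 7.
Total = 7×7 + 21×10 = 259.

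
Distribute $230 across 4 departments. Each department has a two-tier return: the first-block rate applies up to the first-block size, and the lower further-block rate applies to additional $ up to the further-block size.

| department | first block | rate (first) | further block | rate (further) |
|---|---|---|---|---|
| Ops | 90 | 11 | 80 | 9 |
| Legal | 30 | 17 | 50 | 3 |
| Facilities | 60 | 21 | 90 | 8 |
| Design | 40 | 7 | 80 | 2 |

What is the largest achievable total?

Order all 8 blocks by rate: Facilities/tier1 21 > Legal/tier1 17 > Ops/tier1 11 > Ops/tier2 9 > Facilities/tier2 8 > Design/tier1 7 > Legal/tier2 3 > Design/tier2 2.
Facilities/tier1 (21): +60 — 170 left.
Legal tier1 at 17: fill all 30 — 140 left.
Ops/tier1 (11): +90 — 50 left.
Ops/tier2: +50 of 80 at 9; pool empty.
Total = 21×60 + 17×30 + 11×90 + 9×50 = 3210.

3210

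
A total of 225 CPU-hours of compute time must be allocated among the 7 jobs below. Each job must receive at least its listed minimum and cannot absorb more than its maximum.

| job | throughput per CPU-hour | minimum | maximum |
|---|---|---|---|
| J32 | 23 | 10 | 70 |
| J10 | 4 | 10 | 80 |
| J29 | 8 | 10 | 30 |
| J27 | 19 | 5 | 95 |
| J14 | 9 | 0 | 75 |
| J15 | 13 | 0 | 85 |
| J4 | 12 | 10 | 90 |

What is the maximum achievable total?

Meeting every minimum uses 10+10+10+5+0+0+10 = 45 CPU-hours, leaving 180.
Rank by throughput per CPU-hour: J32 23 > J27 19 > J15 13 > J4 12 > J14 9 > J29 8 > J10 4.
J32 takes 60 more to reach its cap of 70 — 120 left.
Give J27 90 more to hit its cap of 95 — 30 left.
Only 30 left; J15 takes them to reach 30.
Total = 23×70 + 4×10 + 8×10 + 19×95 + 13×30 + 12×10 = 4045.

4045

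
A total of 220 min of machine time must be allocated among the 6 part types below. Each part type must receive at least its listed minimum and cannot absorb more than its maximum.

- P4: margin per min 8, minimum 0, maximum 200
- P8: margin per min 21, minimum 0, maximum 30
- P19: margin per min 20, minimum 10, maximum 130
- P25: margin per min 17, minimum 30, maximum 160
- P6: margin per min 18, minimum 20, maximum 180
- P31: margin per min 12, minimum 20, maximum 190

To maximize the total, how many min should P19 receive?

Meeting every minimum uses 0+0+10+30+20+20 = 80 min, leaving 140.
Order the part types by margin per min: P8 21 > P19 20 > P6 18 > P25 17 > P31 12 > P4 8.
P8: +30 to 30 (cap) ; 110 left.
P19 has room for 120 more but only 110 remain, so it gets 120.

120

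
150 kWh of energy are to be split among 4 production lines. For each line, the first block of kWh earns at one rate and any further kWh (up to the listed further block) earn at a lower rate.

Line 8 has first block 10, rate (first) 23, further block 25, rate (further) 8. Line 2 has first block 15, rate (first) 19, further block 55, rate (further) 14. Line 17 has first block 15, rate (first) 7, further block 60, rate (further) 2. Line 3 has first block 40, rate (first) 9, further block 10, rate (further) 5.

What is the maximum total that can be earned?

1880

Treat each block as its own option and order by rate: Line 8/T1 23 > Line 2/T1 19 > Line 2/T2 14 > Line 3/T1 9 > Line 8/T2 8 > Line 17/T1 7 > Line 3/T2 5 > Line 17/T2 2.
Line 8/T1 (23): +10 — 140 left.
Line 2/T1 (19): +15 — 125 left.
Fill Line 2 T2 block (55 at 14) — 70 left.
Line 3 T1 at 9: fill all 40 — 30 left.
Line 8/T2 (8): +25 — 5 left.
5 remain; put them into Line 17 T1 at 7.
Total = 23×10 + 19×15 + 14×55 + 9×40 + 8×25 + 7×5 = 1880.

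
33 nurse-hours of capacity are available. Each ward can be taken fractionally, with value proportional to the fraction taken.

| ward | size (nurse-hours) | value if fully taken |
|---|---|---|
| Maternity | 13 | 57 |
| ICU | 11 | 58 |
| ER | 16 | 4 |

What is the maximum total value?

Rank by value-to-size ratio: ICU 58/11≈5.27, Maternity 57/13≈4.38, ER 4/16≈0.25.
All 11 nurse-hours of ICU fit (value 58) — 22 remain.
Maternity: take in full, 13 nurse-hours for value 57 — 9 left.
9 nurse-hours left: a 9/16 share of ER gives 4×9/16 = 2.25.
Total value = 117.25.

117.25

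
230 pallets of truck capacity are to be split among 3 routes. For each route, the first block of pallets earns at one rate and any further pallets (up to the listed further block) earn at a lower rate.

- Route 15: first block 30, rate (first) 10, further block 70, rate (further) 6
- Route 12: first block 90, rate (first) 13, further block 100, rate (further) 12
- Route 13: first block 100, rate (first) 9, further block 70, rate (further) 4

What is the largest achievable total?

2760

Order all 6 blocks by rate: Route 12/tier1 13 > Route 12/tier2 12 > Route 15/tier1 10 > Route 13/tier1 9 > Route 15/tier2 6 > Route 13/tier2 4.
Fill Route 12 tier1 block (90 at 13) → 140 left.
Route 12 tier2 at 12: fill all 100 → 40 left.
Fill Route 15 tier1 block (30 at 10) → 10 left.
Route 13 tier1 at 9: only 10 left, fill 10.
Total = 13×90 + 12×100 + 10×30 + 9×10 = 2760.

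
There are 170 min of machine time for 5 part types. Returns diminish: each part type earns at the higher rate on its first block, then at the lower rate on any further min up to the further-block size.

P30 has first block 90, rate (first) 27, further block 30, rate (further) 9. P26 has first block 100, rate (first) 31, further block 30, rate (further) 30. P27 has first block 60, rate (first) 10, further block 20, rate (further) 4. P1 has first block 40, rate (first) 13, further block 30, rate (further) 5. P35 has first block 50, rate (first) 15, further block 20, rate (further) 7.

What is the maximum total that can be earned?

5080

Rank every tier by rate: P26/T1 31 > P26/T2 30 > P30/T1 27 > P35/T1 15 > P1/T1 13 > P27/T1 10 > P30/T2 9 > P35/T2 7 > P1/T2 5 > P27/T2 4.
P26/T1 (31): +100 — 70 left.
P26/T2 (30): +30 — 40 left.
P30 T1 at 27: only 40 left, fill 40.
Total = 31×100 + 30×30 + 27×40 = 5080.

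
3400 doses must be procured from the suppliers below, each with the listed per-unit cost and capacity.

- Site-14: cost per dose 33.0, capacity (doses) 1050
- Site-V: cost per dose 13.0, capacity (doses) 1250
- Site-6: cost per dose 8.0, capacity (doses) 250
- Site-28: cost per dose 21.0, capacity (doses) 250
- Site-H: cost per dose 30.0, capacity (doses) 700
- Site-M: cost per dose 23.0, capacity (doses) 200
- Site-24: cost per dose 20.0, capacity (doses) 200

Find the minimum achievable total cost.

71250

Fill from the cheapest supplier first.
Site-6 at 8.0: take all 250 doses ; 3150 still needed.
Site-V at 13.0: take all 1250 doses ; 1900 still needed.
Site-24 at 20.0: take all 200 doses ; 1700 still needed.
Site-28 (21.0): use full 250 ; 1450 doses to go.
Site-M at 23.0: take all 200 doses ; 1250 still needed.
Site-H (30.0): use full 700 ; 550 doses to go.
Take 550 from Site-14 at 33.0 to finish.
Cost = 250×8.0 + 1250×13.0 + 200×20.0 + 250×21.0 + 200×23.0 + 700×30.0 + 550×33.0 = 71250.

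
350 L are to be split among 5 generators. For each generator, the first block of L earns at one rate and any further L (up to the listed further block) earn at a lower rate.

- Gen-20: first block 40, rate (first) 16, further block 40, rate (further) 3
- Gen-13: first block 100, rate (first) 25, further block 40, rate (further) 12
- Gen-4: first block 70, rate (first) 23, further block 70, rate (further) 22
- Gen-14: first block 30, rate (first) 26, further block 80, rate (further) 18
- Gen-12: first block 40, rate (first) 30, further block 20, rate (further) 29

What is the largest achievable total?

Order all 10 blocks by rate: Gen-12/tier1 30 > Gen-12/tier2 29 > Gen-14/tier1 26 > Gen-13/tier1 25 > Gen-4/tier1 23 > Gen-4/tier2 22 > Gen-14/tier2 18 > Gen-20/tier1 16 > Gen-13/tier2 12 > Gen-20/tier2 3.
Fill Gen-12 tier1 block (40 at 30) → 310 left.
Gen-12/tier2 (29): +20 → 290 left.
Gen-14/tier1 (26): +30 → 260 left.
Fill Gen-13 tier1 block (100 at 25) → 160 left.
Fill Gen-4 tier1 block (70 at 23) → 90 left.
Fill Gen-4 tier2 block (70 at 22) → 20 left.
Gen-14 tier2 at 18: only 20 left, fill 20.
Total = 30×40 + 29×20 + 26×30 + 25×100 + 23×70 + 22×70 + 18×20 = 8570.

8570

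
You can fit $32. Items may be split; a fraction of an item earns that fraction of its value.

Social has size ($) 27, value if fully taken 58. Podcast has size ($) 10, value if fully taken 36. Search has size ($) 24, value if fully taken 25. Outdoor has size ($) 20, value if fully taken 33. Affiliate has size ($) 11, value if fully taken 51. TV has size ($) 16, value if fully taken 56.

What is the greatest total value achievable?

125.5

Best value per unit of size first: Affiliate 51/11≈4.64, Podcast 36/10≈3.6, TV 56/16≈3.5, Social 58/27≈2.15, Outdoor 33/20≈1.65, Search 25/24≈1.04.
Affiliate: take in full, 11 $ for value 51 — 21 left.
Podcast: take in full, 10 $ for value 36 — 11 left.
11 $ left: a 11/16 share of TV gives 56×11/16 = 38.5.
Total value = 125.5.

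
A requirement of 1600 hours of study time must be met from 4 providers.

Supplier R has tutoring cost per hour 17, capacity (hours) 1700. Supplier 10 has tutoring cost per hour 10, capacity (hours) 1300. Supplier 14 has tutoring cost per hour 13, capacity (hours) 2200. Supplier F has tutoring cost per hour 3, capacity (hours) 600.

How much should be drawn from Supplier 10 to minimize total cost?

1000

Cheapest first:
Supplier F (3): use full 600 → 1000 hours to go.
Take 1000 from Supplier 10 at 10 to finish.
Supplier 14, Supplier R: unused.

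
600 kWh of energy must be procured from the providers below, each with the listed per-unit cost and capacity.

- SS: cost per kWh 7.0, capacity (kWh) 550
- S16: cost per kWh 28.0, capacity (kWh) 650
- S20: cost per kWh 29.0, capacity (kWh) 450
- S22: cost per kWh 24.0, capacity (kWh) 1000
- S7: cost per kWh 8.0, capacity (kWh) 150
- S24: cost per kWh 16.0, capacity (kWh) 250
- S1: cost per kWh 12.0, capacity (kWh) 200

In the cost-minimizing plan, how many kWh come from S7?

Use providers in increasing cost order.
SS (7.0): use full 550 ; 50 kWh to go.
S7 (8.0): take the remaining 50 ; done.
S1, S24, S22, S16, S20: unused.

50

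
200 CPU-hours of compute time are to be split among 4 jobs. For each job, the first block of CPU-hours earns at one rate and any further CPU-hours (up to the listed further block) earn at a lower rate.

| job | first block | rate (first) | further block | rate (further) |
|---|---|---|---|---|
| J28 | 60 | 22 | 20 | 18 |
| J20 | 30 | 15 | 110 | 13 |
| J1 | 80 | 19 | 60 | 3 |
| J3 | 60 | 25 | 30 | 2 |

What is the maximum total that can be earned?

4340

Treat each block as its own option and order by rate: J3/tier1 25 > J28/tier1 22 > J1/tier1 19 > J28/tier2 18 > J20/tier1 15 > J20/tier2 13 > J1/tier2 3 > J3/tier2 2.
J3 tier1 at 25: fill all 60 → 140 left.
J28/tier1 (22): +60 → 80 left.
J1 tier1 at 19: fill all 80 → 0 left.
Total = 25×60 + 22×60 + 19×80 = 4340.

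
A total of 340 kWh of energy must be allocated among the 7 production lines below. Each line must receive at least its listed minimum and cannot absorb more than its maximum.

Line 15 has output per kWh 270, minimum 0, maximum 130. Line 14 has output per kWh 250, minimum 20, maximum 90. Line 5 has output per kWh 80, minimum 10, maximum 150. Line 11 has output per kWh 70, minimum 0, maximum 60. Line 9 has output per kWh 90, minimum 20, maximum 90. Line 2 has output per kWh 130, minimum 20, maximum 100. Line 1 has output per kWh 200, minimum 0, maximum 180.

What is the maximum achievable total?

Meeting every minimum uses 0+20+10+0+20+20+0 = 70 kWh, leaving 270.
Highest output per kWh first: Line 15 270 > Line 14 250 > Line 1 200 > Line 2 130 > Line 9 90 > Line 5 80 > Line 11 70.
Give Line 15 130 more to hit its cap of 130 → 140 left.
Line 14: +70 to 90 (cap) → 70 left.
Line 1 has room for 180 more but only 70 remain, so it gets 70.
Total = 270×130 + 250×90 + 80×10 + 90×20 + 130×20 + 200×70 = 76800.

76800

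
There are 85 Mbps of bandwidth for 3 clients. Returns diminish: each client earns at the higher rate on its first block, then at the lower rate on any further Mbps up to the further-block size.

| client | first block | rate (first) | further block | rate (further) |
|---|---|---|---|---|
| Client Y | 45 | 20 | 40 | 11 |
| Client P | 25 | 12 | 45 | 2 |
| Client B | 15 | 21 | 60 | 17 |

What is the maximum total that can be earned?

1640

Treat each block as its own option and order by rate: Client B/first 21 > Client Y/first 20 > Client B/second 17 > Client P/first 12 > Client Y/second 11 > Client P/second 2.
Client B/first (21): +15 — 70 left.
Client Y/first (20): +45 — 25 left.
Client B second at 17: only 25 left, fill 25.
Total = 21×15 + 20×45 + 17×25 = 1640.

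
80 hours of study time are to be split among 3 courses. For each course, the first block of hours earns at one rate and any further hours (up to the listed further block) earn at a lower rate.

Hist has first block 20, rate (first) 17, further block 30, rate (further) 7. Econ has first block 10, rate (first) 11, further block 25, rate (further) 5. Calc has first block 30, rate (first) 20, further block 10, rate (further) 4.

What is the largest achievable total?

1190

Order all 6 blocks by rate: Calc/first 20 > Hist/first 17 > Econ/first 11 > Hist/second 7 > Econ/second 5 > Calc/second 4.
Fill Calc first block (30 at 20) → 50 left.
Hist/first (17): +20 → 30 left.
Fill Econ first block (10 at 11) → 20 left.
Hist second at 7: only 20 left, fill 20.
Total = 20×30 + 17×20 + 11×10 + 7×20 = 1190.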